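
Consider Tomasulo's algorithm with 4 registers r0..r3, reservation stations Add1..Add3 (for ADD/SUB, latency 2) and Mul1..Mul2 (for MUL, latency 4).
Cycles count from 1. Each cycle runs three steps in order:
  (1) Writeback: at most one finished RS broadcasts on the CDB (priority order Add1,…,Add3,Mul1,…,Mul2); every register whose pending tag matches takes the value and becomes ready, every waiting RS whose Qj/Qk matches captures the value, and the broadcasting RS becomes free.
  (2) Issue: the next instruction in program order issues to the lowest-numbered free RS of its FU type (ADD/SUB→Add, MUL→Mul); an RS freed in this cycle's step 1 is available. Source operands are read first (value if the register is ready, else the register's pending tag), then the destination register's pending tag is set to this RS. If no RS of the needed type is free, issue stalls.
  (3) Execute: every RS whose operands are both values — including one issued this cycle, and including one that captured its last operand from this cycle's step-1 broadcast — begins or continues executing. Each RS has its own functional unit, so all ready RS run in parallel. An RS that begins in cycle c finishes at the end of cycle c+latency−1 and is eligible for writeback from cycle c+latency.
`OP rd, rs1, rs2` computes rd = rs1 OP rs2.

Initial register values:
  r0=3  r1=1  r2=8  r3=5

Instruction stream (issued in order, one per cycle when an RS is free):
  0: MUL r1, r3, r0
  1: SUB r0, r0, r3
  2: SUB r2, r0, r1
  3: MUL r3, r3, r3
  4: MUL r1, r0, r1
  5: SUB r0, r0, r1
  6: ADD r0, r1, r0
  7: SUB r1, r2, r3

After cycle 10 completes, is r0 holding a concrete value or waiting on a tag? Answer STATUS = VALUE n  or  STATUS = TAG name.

STATUS = TAG Add2

c1: issue MUL r1<-Mul1 | r0:3,r1:Mul1,r2:8,r3:5
c2: issue SUB r0<-Add1 | r0:Add1,r1:Mul1,r2:8,r3:5
c3: issue SUB r2<-Add2 | r0:Add1,r1:Mul1,r2:Add2,r3:5
c4: CDB Add1=-2; issue MUL r3<-Mul2 | r0:-2,r1:Mul1,r2:Add2,r3:Mul2
c5: CDB Mul1=15; issue MUL r1<-Mul1 | r0:-2,r1:Mul1,r2:Add2,r3:Mul2
c6: issue SUB r0<-Add1 | r0:Add1,r1:Mul1,r2:Add2,r3:Mul2
c7: CDB Add2=-17; issue ADD r0<-Add2 | r0:Add2,r1:Mul1,r2:-17,r3:Mul2
c8: CDB Mul2=25; issue SUB r1<-Add3 | r0:Add2,r1:Add3,r2:-17,r3:25
c9: CDB Mul1=-30 | r0:Add2,r1:Add3,r2:-17,r3:25
c10: CDB Add3=-42 | r0:Add2,r1:-42,r2:-17,r3:25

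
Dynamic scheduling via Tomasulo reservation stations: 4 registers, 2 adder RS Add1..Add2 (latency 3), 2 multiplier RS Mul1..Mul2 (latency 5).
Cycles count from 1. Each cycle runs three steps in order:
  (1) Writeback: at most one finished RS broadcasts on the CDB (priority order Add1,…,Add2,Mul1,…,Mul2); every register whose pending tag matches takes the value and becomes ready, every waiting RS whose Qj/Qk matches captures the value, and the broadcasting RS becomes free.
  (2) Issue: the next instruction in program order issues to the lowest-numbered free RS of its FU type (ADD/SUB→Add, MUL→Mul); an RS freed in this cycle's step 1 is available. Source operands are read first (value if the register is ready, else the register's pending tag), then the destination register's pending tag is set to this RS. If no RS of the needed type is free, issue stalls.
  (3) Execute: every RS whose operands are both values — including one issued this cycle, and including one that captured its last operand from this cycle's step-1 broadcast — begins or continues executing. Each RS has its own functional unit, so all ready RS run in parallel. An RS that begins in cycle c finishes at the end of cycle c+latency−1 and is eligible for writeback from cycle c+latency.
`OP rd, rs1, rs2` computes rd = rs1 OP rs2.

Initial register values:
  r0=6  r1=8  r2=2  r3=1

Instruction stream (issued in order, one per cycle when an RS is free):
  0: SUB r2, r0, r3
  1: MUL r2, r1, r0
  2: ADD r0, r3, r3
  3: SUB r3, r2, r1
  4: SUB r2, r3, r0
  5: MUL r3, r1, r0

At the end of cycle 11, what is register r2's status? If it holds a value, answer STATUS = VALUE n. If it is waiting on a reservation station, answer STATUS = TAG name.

STATUS = TAG Add2

  c1: issue SUB r2<-Add1  regs: r0:6,r1:8,r2:Add1,r3:1
  c2: issue MUL r2<-Mul1  regs: r0:6,r1:8,r2:Mul1,r3:1
  c3: issue ADD r0<-Add2  regs: r0:Add2,r1:8,r2:Mul1,r3:1
  c4: CDB Add1=5; issue SUB r3<-Add1  regs: r0:Add2,r1:8,r2:Mul1,r3:Add1
  c5: stall  regs: r0:Add2,r1:8,r2:Mul1,r3:Add1
  c6: CDB Add2=2; issue SUB r2<-Add2  regs: r0:2,r1:8,r2:Add2,r3:Add1
  c7: CDB Mul1=48; issue MUL r3<-Mul1  regs: r0:2,r1:8,r2:Add2,r3:Mul1
  c8: -  regs: r0:2,r1:8,r2:Add2,r3:Mul1
  c9: -  regs: r0:2,r1:8,r2:Add2,r3:Mul1
  c10: CDB Add1=40  regs: r0:2,r1:8,r2:Add2,r3:Mul1
  c11: -  regs: r0:2,r1:8,r2:Add2,r3:Mul1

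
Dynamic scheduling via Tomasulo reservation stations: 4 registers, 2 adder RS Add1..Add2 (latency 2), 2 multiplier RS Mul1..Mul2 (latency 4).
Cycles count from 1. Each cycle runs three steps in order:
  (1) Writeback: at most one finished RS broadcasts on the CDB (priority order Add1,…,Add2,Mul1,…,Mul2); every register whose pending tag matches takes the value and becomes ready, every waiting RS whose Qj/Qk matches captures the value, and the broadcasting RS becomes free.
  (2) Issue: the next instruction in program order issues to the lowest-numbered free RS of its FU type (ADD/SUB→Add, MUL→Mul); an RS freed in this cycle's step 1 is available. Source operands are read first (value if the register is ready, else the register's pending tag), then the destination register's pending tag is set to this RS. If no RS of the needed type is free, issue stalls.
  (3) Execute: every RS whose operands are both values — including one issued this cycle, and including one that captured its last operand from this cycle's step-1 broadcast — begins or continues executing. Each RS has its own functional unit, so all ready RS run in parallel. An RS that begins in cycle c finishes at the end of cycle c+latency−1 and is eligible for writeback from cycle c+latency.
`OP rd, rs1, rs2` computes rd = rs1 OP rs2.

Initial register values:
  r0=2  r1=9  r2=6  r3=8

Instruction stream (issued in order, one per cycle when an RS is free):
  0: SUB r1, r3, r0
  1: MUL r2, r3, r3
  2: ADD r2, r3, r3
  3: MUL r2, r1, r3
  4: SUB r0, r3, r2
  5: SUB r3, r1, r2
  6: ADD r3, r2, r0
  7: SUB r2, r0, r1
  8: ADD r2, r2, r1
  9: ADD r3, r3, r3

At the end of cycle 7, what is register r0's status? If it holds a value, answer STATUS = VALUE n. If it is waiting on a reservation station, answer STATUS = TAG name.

STATUS = TAG Add1

cycle 1: issue SUB r1<-Add1 // r0:2,r1:Add1,r2:6,r3:8
cycle 2: issue MUL r2<-Mul1 // r0:2,r1:Add1,r2:Mul1,r3:8
cycle 3: CDB Add1=6; issue ADD r2<-Add1 // r0:2,r1:6,r2:Add1,r3:8
cycle 4: issue MUL r2<-Mul2 // r0:2,r1:6,r2:Mul2,r3:8
cycle 5: CDB Add1=16; issue SUB r0<-Add1 // r0:Add1,r1:6,r2:Mul2,r3:8
cycle 6: CDB Mul1=64; issue SUB r3<-Add2 // r0:Add1,r1:6,r2:Mul2,r3:Add2
cycle 7: stall // r0:Add1,r1:6,r2:Mul2,r3:Add2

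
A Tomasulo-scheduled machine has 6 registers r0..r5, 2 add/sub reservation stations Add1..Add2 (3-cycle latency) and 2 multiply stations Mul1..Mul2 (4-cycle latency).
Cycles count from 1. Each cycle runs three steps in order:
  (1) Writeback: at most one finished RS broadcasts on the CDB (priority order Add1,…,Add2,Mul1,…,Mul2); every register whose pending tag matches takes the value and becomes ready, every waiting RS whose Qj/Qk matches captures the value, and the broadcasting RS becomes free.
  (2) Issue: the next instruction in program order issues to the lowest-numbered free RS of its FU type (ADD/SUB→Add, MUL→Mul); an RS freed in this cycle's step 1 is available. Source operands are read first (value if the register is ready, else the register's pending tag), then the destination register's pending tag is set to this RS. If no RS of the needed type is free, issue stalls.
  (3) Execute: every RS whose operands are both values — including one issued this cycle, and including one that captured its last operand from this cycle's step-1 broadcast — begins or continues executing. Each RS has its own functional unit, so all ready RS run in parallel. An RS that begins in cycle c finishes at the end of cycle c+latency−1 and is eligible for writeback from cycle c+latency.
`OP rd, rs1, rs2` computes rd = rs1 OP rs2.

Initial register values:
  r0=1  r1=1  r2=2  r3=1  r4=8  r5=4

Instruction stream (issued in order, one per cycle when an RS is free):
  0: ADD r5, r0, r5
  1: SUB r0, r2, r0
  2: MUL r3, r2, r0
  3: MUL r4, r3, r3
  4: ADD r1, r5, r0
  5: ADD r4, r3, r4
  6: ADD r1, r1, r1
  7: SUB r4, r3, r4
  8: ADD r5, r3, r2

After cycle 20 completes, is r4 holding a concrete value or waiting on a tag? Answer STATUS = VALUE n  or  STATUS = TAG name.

  c1: issue ADD r5<-Add1  regs: r0:1,r1:1,r2:2,r3:1,r4:8,r5:Add1
  c2: issue SUB r0<-Add2  regs: r0:Add2,r1:1,r2:2,r3:1,r4:8,r5:Add1
  c3: issue MUL r3<-Mul1  regs: r0:Add2,r1:1,r2:2,r3:Mul1,r4:8,r5:Add1
  c4: CDB Add1=5; issue MUL r4<-Mul2  regs: r0:Add2,r1:1,r2:2,r3:Mul1,r4:Mul2,r5:5
  c5: CDB Add2=1; issue ADD r1<-Add1  regs: r0:1,r1:Add1,r2:2,r3:Mul1,r4:Mul2,r5:5
  c6: issue ADD r4<-Add2  regs: r0:1,r1:Add1,r2:2,r3:Mul1,r4:Add2,r5:5
  c7: stall  regs: r0:1,r1:Add1,r2:2,r3:Mul1,r4:Add2,r5:5
  c8: CDB Add1=6; issue ADD r1<-Add1  regs: r0:1,r1:Add1,r2:2,r3:Mul1,r4:Add2,r5:5
  c9: CDB Mul1=2; stall  regs: r0:1,r1:Add1,r2:2,r3:2,r4:Add2,r5:5
  c10: stall  regs: r0:1,r1:Add1,r2:2,r3:2,r4:Add2,r5:5
  c11: CDB Add1=12; issue SUB r4<-Add1  regs: r0:1,r1:12,r2:2,r3:2,r4:Add1,r5:5
  c12: stall  regs: r0:1,r1:12,r2:2,r3:2,r4:Add1,r5:5
  c13: CDB Mul2=4; stall  regs: r0:1,r1:12,r2:2,r3:2,r4:Add1,r5:5
  c14: stall  regs: r0:1,r1:12,r2:2,r3:2,r4:Add1,r5:5
  c15: stall  regs: r0:1,r1:12,r2:2,r3:2,r4:Add1,r5:5
  c16: CDB Add2=6; issue ADD r5<-Add2  regs: r0:1,r1:12,r2:2,r3:2,r4:Add1,r5:Add2
  c17: -  regs: r0:1,r1:12,r2:2,r3:2,r4:Add1,r5:Add2
  c18: -  regs: r0:1,r1:12,r2:2,r3:2,r4:Add1,r5:Add2
  c19: CDB Add1=-4  regs: r0:1,r1:12,r2:2,r3:2,r4:-4,r5:Add2
  c20: CDB Add2=4  regs: r0:1,r1:12,r2:2,r3:2,r4:-4,r5:4

STATUS = VALUE -4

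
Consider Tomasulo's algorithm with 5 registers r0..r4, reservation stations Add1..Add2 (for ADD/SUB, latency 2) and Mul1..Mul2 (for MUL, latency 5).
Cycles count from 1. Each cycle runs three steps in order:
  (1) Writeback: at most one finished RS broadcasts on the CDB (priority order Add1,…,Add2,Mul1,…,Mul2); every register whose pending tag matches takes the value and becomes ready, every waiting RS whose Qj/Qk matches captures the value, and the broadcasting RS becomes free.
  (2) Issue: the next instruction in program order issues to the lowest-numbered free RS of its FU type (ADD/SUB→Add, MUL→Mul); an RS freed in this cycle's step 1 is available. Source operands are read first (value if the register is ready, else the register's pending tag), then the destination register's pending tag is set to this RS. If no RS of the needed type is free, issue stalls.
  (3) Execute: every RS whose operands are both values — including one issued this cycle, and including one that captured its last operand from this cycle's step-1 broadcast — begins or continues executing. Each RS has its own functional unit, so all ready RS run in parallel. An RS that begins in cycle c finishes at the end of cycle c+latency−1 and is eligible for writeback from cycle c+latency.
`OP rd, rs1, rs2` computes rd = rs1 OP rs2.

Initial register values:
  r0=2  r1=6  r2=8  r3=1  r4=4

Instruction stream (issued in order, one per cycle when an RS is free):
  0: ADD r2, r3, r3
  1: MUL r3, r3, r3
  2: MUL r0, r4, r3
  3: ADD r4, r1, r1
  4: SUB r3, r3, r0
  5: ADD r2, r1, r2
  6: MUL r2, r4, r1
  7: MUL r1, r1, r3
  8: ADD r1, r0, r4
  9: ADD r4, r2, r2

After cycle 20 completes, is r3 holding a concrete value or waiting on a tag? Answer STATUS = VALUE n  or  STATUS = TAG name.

STATUS = VALUE -3

cycle 1: issue ADD r2<-Add1 // r0:2,r1:6,r2:Add1,r3:1,r4:4
cycle 2: issue MUL r3<-Mul1 // r0:2,r1:6,r2:Add1,r3:Mul1,r4:4
cycle 3: CDB Add1=2; issue MUL r0<-Mul2 // r0:Mul2,r1:6,r2:2,r3:Mul1,r4:4
cycle 4: issue ADD r4<-Add1 // r0:Mul2,r1:6,r2:2,r3:Mul1,r4:Add1
cycle 5: issue SUB r3<-Add2 // r0:Mul2,r1:6,r2:2,r3:Add2,r4:Add1
cycle 6: CDB Add1=12; issue ADD r2<-Add1 // r0:Mul2,r1:6,r2:Add1,r3:Add2,r4:12
cycle 7: CDB Mul1=1; issue MUL r2<-Mul1 // r0:Mul2,r1:6,r2:Mul1,r3:Add2,r4:12
cycle 8: CDB Add1=8; stall // r0:Mul2,r1:6,r2:Mul1,r3:Add2,r4:12
cycle 9: stall // r0:Mul2,r1:6,r2:Mul1,r3:Add2,r4:12
cycle 10: stall // r0:Mul2,r1:6,r2:Mul1,r3:Add2,r4:12
cycle 11: stall // r0:Mul2,r1:6,r2:Mul1,r3:Add2,r4:12
cycle 12: CDB Mul1=72; issue MUL r1<-Mul1 // r0:Mul2,r1:Mul1,r2:72,r3:Add2,r4:12
cycle 13: CDB Mul2=4; issue ADD r1<-Add1 // r0:4,r1:Add1,r2:72,r3:Add2,r4:12
cycle 14: stall // r0:4,r1:Add1,r2:72,r3:Add2,r4:12
cycle 15: CDB Add1=16; issue ADD r4<-Add1 // r0:4,r1:16,r2:72,r3:Add2,r4:Add1
cycle 16: CDB Add2=-3 // r0:4,r1:16,r2:72,r3:-3,r4:Add1
cycle 17: CDB Add1=144 // r0:4,r1:16,r2:72,r3:-3,r4:144
cycle 18: - // r0:4,r1:16,r2:72,r3:-3,r4:144
cycle 19: - // r0:4,r1:16,r2:72,r3:-3,r4:144
cycle 20: - // r0:4,r1:16,r2:72,r3:-3,r4:144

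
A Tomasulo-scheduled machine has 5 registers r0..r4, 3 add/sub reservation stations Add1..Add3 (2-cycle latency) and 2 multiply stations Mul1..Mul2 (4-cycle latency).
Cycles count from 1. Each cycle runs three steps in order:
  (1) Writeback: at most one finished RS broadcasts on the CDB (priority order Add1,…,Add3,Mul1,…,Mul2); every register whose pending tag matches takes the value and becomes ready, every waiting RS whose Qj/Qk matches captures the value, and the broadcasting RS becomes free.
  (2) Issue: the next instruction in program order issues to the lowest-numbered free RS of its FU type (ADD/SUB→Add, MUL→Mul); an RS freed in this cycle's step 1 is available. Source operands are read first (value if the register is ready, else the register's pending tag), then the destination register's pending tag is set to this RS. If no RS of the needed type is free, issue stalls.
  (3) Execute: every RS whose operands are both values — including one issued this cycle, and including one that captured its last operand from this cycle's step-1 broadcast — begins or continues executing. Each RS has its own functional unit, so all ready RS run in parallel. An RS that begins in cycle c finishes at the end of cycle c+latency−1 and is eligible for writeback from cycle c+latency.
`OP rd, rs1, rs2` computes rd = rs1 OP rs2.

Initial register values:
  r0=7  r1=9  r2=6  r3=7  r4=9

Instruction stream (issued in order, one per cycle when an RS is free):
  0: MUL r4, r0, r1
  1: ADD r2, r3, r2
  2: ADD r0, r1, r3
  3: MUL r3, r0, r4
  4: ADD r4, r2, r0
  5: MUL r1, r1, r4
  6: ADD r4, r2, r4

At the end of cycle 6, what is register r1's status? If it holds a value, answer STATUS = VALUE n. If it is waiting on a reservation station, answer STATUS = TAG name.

STATUS = TAG Mul1

cycle 1: issue MUL r4<-Mul1 // r0:7,r1:9,r2:6,r3:7,r4:Mul1
cycle 2: issue ADD r2<-Add1 // r0:7,r1:9,r2:Add1,r3:7,r4:Mul1
cycle 3: issue ADD r0<-Add2 // r0:Add2,r1:9,r2:Add1,r3:7,r4:Mul1
cycle 4: CDB Add1=13; issue MUL r3<-Mul2 // r0:Add2,r1:9,r2:13,r3:Mul2,r4:Mul1
cycle 5: CDB Add2=16; issue ADD r4<-Add1 // r0:16,r1:9,r2:13,r3:Mul2,r4:Add1
cycle 6: CDB Mul1=63; issue MUL r1<-Mul1 // r0:16,r1:Mul1,r2:13,r3:Mul2,r4:Add1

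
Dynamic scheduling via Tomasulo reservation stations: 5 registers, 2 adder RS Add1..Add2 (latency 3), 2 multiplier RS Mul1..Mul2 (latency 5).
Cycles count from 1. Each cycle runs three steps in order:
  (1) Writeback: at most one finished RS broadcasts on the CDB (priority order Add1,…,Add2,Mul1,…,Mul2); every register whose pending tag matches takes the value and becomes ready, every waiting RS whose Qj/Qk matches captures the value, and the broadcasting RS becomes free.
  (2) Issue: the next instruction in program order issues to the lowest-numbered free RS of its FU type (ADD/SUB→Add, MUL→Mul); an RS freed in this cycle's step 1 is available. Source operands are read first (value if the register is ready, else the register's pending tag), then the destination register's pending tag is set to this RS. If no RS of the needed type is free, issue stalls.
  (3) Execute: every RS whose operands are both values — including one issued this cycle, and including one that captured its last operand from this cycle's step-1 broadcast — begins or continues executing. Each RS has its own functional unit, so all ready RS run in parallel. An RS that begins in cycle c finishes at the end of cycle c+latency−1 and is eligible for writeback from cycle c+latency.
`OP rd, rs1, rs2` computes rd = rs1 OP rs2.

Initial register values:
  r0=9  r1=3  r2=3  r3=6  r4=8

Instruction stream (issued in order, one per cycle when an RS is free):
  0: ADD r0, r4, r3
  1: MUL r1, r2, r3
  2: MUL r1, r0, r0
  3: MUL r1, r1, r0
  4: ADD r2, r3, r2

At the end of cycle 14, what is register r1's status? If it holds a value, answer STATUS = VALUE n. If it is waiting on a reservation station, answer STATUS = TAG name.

  c1: issue ADD r0<-Add1  regs: r0:Add1,r1:3,r2:3,r3:6,r4:8
  c2: issue MUL r1<-Mul1  regs: r0:Add1,r1:Mul1,r2:3,r3:6,r4:8
  c3: issue MUL r1<-Mul2  regs: r0:Add1,r1:Mul2,r2:3,r3:6,r4:8
  c4: CDB Add1=14; stall  regs: r0:14,r1:Mul2,r2:3,r3:6,r4:8
  c5: stall  regs: r0:14,r1:Mul2,r2:3,r3:6,r4:8
  c6: stall  regs: r0:14,r1:Mul2,r2:3,r3:6,r4:8
  c7: CDB Mul1=18; issue MUL r1<-Mul1  regs: r0:14,r1:Mul1,r2:3,r3:6,r4:8
  c8: issue ADD r2<-Add1  regs: r0:14,r1:Mul1,r2:Add1,r3:6,r4:8
  c9: CDB Mul2=196  regs: r0:14,r1:Mul1,r2:Add1,r3:6,r4:8
  c10: -  regs: r0:14,r1:Mul1,r2:Add1,r3:6,r4:8
  c11: CDB Add1=9  regs: r0:14,r1:Mul1,r2:9,r3:6,r4:8
  c12: -  regs: r0:14,r1:Mul1,r2:9,r3:6,r4:8
  c13: -  regs: r0:14,r1:Mul1,r2:9,r3:6,r4:8
  c14: CDB Mul1=2744  regs: r0:14,r1:2744,r2:9,r3:6,r4:8

STATUS = VALUE 2744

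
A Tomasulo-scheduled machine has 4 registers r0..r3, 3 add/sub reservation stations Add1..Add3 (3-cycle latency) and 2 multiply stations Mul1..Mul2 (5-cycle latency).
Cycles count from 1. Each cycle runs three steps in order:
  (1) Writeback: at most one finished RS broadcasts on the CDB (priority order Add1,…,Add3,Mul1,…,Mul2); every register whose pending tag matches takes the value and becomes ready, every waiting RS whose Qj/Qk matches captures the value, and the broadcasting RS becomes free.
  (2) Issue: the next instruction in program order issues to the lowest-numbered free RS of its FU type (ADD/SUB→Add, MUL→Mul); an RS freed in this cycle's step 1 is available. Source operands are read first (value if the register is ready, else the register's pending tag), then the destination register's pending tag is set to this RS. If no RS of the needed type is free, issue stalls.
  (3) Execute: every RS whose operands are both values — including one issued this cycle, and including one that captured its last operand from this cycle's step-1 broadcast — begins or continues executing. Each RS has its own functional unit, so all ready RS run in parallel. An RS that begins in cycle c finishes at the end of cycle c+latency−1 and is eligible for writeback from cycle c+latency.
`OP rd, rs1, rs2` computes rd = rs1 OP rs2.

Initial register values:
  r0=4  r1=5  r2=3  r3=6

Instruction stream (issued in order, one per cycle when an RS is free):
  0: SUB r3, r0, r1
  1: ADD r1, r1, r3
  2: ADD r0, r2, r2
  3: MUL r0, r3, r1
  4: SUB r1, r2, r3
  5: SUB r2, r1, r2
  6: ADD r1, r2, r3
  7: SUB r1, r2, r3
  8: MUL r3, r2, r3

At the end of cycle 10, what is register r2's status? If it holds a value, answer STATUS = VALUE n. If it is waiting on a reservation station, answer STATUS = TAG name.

c1: issue SUB r3<-Add1 | r0:4,r1:5,r2:3,r3:Add1
c2: issue ADD r1<-Add2 | r0:4,r1:Add2,r2:3,r3:Add1
c3: issue ADD r0<-Add3 | r0:Add3,r1:Add2,r2:3,r3:Add1
c4: CDB Add1=-1; issue MUL r0<-Mul1 | r0:Mul1,r1:Add2,r2:3,r3:-1
c5: issue SUB r1<-Add1 | r0:Mul1,r1:Add1,r2:3,r3:-1
c6: CDB Add3=6; issue SUB r2<-Add3 | r0:Mul1,r1:Add1,r2:Add3,r3:-1
c7: CDB Add2=4; issue ADD r1<-Add2 | r0:Mul1,r1:Add2,r2:Add3,r3:-1
c8: CDB Add1=4; issue SUB r1<-Add1 | r0:Mul1,r1:Add1,r2:Add3,r3:-1
c9: issue MUL r3<-Mul2 | r0:Mul1,r1:Add1,r2:Add3,r3:Mul2
c10: - | r0:Mul1,r1:Add1,r2:Add3,r3:Mul2

STATUS = TAG Add3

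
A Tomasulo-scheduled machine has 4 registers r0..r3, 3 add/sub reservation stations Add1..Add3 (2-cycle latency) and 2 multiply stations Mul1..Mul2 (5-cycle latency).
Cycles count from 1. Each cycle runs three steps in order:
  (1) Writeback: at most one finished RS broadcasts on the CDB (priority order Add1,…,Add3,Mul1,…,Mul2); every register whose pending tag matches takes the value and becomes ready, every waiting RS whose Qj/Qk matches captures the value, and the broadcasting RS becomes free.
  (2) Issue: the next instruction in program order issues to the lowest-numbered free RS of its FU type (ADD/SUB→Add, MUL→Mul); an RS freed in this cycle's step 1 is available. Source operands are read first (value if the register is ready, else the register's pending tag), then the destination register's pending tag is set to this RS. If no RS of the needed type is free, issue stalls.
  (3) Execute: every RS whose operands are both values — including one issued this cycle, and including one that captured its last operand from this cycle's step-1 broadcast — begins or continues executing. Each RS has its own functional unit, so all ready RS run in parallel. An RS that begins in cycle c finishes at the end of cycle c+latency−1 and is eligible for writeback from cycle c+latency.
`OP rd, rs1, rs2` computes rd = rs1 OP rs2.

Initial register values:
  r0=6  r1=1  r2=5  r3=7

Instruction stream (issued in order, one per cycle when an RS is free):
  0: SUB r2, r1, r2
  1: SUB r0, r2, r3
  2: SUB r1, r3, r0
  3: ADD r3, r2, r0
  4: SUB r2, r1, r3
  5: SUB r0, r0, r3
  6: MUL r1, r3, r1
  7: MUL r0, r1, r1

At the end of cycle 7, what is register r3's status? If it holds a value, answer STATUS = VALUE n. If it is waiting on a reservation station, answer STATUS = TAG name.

STATUS = TAG Add3

c1: issue SUB r2<-Add1 | r0:6,r1:1,r2:Add1,r3:7
c2: issue SUB r0<-Add2 | r0:Add2,r1:1,r2:Add1,r3:7
c3: CDB Add1=-4; issue SUB r1<-Add1 | r0:Add2,r1:Add1,r2:-4,r3:7
c4: issue ADD r3<-Add3 | r0:Add2,r1:Add1,r2:-4,r3:Add3
c5: CDB Add2=-11; issue SUB r2<-Add2 | r0:-11,r1:Add1,r2:Add2,r3:Add3
c6: stall | r0:-11,r1:Add1,r2:Add2,r3:Add3
c7: CDB Add1=18; issue SUB r0<-Add1 | r0:Add1,r1:18,r2:Add2,r3:Add3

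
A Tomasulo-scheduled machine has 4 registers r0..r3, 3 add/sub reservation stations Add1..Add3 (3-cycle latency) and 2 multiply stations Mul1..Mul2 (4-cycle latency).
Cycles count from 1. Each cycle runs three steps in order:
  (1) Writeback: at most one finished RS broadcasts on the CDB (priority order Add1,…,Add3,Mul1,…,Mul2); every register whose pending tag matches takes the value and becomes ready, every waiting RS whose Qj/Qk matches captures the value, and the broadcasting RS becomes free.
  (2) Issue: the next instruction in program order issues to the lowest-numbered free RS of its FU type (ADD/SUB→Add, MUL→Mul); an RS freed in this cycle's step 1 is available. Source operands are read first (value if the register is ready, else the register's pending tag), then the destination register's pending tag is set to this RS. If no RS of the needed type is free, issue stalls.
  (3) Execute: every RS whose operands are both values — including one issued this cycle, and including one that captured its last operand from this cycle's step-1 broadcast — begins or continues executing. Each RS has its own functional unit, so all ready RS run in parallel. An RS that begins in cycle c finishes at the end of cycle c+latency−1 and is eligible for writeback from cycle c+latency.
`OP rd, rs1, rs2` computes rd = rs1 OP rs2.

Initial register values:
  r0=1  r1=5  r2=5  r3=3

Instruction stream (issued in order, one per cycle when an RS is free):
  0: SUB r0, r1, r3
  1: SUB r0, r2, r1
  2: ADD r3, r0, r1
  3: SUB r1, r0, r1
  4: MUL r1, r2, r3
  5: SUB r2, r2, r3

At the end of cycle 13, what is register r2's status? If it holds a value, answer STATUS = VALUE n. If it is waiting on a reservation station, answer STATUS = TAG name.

c1: issue SUB r0<-Add1 | r0:Add1,r1:5,r2:5,r3:3
c2: issue SUB r0<-Add2 | r0:Add2,r1:5,r2:5,r3:3
c3: issue ADD r3<-Add3 | r0:Add2,r1:5,r2:5,r3:Add3
c4: CDB Add1=2; issue SUB r1<-Add1 | r0:Add2,r1:Add1,r2:5,r3:Add3
c5: CDB Add2=0; issue MUL r1<-Mul1 | r0:0,r1:Mul1,r2:5,r3:Add3
c6: issue SUB r2<-Add2 | r0:0,r1:Mul1,r2:Add2,r3:Add3
c7: - | r0:0,r1:Mul1,r2:Add2,r3:Add3
c8: CDB Add1=-5 | r0:0,r1:Mul1,r2:Add2,r3:Add3
c9: CDB Add3=5 | r0:0,r1:Mul1,r2:Add2,r3:5
c10: - | r0:0,r1:Mul1,r2:Add2,r3:5
c11: - | r0:0,r1:Mul1,r2:Add2,r3:5
c12: CDB Add2=0 | r0:0,r1:Mul1,r2:0,r3:5
c13: CDB Mul1=25 | r0:0,r1:25,r2:0,r3:5

STATUS = VALUE 0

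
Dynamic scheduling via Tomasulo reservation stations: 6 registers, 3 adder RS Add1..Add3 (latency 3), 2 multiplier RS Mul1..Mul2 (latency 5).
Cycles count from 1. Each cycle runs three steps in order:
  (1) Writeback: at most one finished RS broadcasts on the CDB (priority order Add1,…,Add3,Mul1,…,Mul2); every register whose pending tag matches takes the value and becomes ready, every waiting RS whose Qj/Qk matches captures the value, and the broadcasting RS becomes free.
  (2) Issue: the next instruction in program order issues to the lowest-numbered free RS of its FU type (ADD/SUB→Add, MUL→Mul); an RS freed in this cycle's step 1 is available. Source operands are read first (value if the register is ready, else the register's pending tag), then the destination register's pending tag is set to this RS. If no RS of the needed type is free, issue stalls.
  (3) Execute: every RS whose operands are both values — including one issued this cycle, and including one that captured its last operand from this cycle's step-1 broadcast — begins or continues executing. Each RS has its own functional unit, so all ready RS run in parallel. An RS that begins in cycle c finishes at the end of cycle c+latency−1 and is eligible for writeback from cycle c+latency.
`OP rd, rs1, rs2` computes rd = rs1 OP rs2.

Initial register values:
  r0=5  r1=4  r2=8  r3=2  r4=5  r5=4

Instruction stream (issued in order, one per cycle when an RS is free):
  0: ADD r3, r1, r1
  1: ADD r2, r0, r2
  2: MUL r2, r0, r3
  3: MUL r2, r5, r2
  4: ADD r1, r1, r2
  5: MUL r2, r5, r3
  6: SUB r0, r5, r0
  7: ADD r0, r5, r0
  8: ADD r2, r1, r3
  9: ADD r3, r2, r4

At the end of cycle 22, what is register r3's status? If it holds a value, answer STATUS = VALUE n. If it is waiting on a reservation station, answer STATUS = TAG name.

c1: issue ADD r3<-Add1 | r0:5,r1:4,r2:8,r3:Add1,r4:5,r5:4
c2: issue ADD r2<-Add2 | r0:5,r1:4,r2:Add2,r3:Add1,r4:5,r5:4
c3: issue MUL r2<-Mul1 | r0:5,r1:4,r2:Mul1,r3:Add1,r4:5,r5:4
c4: CDB Add1=8; issue MUL r2<-Mul2 | r0:5,r1:4,r2:Mul2,r3:8,r4:5,r5:4
c5: CDB Add2=13; issue ADD r1<-Add1 | r0:5,r1:Add1,r2:Mul2,r3:8,r4:5,r5:4
c6: stall | r0:5,r1:Add1,r2:Mul2,r3:8,r4:5,r5:4
c7: stall | r0:5,r1:Add1,r2:Mul2,r3:8,r4:5,r5:4
c8: stall | r0:5,r1:Add1,r2:Mul2,r3:8,r4:5,r5:4
c9: CDB Mul1=40; issue MUL r2<-Mul1 | r0:5,r1:Add1,r2:Mul1,r3:8,r4:5,r5:4
c10: issue SUB r0<-Add2 | r0:Add2,r1:Add1,r2:Mul1,r3:8,r4:5,r5:4
c11: issue ADD r0<-Add3 | r0:Add3,r1:Add1,r2:Mul1,r3:8,r4:5,r5:4
c12: stall | r0:Add3,r1:Add1,r2:Mul1,r3:8,r4:5,r5:4
c13: CDB Add2=-1; issue ADD r2<-Add2 | r0:Add3,r1:Add1,r2:Add2,r3:8,r4:5,r5:4
c14: CDB Mul1=32; stall | r0:Add3,r1:Add1,r2:Add2,r3:8,r4:5,r5:4
c15: CDB Mul2=160; stall | r0:Add3,r1:Add1,r2:Add2,r3:8,r4:5,r5:4
c16: CDB Add3=3; issue ADD r3<-Add3 | r0:3,r1:Add1,r2:Add2,r3:Add3,r4:5,r5:4
c17: - | r0:3,r1:Add1,r2:Add2,r3:Add3,r4:5,r5:4
c18: CDB Add1=164 | r0:3,r1:164,r2:Add2,r3:Add3,r4:5,r5:4
c19: - | r0:3,r1:164,r2:Add2,r3:Add3,r4:5,r5:4
c20: - | r0:3,r1:164,r2:Add2,r3:Add3,r4:5,r5:4
c21: CDB Add2=172 | r0:3,r1:164,r2:172,r3:Add3,r4:5,r5:4
c22: - | r0:3,r1:164,r2:172,r3:Add3,r4:5,r5:4

STATUS = TAG Add3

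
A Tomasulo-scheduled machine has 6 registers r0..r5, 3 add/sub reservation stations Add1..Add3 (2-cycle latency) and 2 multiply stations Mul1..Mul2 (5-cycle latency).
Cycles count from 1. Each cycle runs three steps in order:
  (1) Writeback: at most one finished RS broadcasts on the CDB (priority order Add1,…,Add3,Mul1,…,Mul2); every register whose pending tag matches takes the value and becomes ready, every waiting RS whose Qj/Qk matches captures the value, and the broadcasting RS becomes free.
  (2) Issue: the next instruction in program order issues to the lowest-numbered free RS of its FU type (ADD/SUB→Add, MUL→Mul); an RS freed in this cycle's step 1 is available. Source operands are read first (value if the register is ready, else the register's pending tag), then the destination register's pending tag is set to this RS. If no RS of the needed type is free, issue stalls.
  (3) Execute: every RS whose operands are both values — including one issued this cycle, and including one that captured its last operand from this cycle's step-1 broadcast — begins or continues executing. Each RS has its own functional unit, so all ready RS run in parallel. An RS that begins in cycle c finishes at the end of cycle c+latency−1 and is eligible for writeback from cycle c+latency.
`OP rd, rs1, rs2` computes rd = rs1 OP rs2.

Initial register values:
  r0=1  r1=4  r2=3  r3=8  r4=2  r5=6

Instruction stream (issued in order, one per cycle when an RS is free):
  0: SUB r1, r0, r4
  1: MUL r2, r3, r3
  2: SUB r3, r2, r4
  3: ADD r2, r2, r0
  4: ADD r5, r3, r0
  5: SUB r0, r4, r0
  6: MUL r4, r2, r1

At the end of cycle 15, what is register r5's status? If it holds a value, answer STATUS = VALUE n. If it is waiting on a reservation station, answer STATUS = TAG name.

cycle 1: issue SUB r1<-Add1 // r0:1,r1:Add1,r2:3,r3:8,r4:2,r5:6
cycle 2: issue MUL r2<-Mul1 // r0:1,r1:Add1,r2:Mul1,r3:8,r4:2,r5:6
cycle 3: CDB Add1=-1; issue SUB r3<-Add1 // r0:1,r1:-1,r2:Mul1,r3:Add1,r4:2,r5:6
cycle 4: issue ADD r2<-Add2 // r0:1,r1:-1,r2:Add2,r3:Add1,r4:2,r5:6
cycle 5: issue ADD r5<-Add3 // r0:1,r1:-1,r2:Add2,r3:Add1,r4:2,r5:Add3
cycle 6: stall // r0:1,r1:-1,r2:Add2,r3:Add1,r4:2,r5:Add3
cycle 7: CDB Mul1=64; stall // r0:1,r1:-1,r2:Add2,r3:Add1,r4:2,r5:Add3
cycle 8: stall // r0:1,r1:-1,r2:Add2,r3:Add1,r4:2,r5:Add3
cycle 9: CDB Add1=62; issue SUB r0<-Add1 // r0:Add1,r1:-1,r2:Add2,r3:62,r4:2,r5:Add3
cycle 10: CDB Add2=65; issue MUL r4<-Mul1 // r0:Add1,r1:-1,r2:65,r3:62,r4:Mul1,r5:Add3
cycle 11: CDB Add1=1 // r0:1,r1:-1,r2:65,r3:62,r4:Mul1,r5:Add3
cycle 12: CDB Add3=63 // r0:1,r1:-1,r2:65,r3:62,r4:Mul1,r5:63
cycle 13: - // r0:1,r1:-1,r2:65,r3:62,r4:Mul1,r5:63
cycle 14: - // r0:1,r1:-1,r2:65,r3:62,r4:Mul1,r5:63
cycle 15: CDB Mul1=-65 // r0:1,r1:-1,r2:65,r3:62,r4:-65,r5:63

STATUS = VALUE 63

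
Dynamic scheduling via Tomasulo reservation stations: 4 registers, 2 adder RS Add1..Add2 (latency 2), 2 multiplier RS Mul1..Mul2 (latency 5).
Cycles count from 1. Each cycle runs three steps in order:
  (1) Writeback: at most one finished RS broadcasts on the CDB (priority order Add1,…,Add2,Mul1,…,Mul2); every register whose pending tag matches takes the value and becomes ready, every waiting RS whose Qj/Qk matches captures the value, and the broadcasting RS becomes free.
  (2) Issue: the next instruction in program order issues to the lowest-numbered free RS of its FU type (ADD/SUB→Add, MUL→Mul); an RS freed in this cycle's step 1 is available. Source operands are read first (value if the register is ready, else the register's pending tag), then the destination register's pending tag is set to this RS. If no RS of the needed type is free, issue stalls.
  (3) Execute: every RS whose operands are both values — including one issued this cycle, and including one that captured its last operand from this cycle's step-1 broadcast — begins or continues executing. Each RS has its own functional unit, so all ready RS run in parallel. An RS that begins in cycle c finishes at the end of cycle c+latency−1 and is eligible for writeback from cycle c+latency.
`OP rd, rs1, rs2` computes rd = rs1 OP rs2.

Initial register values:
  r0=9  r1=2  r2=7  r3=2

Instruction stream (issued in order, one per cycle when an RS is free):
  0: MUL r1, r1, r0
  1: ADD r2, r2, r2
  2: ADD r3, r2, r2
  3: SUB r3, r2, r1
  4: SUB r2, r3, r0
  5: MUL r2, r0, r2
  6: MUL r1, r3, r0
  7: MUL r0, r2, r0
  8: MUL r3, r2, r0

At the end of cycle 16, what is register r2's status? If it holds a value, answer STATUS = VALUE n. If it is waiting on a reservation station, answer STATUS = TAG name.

STATUS = VALUE -117

  c1: issue MUL r1<-Mul1  regs: r0:9,r1:Mul1,r2:7,r3:2
  c2: issue ADD r2<-Add1  regs: r0:9,r1:Mul1,r2:Add1,r3:2
  c3: issue ADD r3<-Add2  regs: r0:9,r1:Mul1,r2:Add1,r3:Add2
  c4: CDB Add1=14; issue SUB r3<-Add1  regs: r0:9,r1:Mul1,r2:14,r3:Add1
  c5: stall  regs: r0:9,r1:Mul1,r2:14,r3:Add1
  c6: CDB Add2=28; issue SUB r2<-Add2  regs: r0:9,r1:Mul1,r2:Add2,r3:Add1
  c7: CDB Mul1=18; issue MUL r2<-Mul1  regs: r0:9,r1:18,r2:Mul1,r3:Add1
  c8: issue MUL r1<-Mul2  regs: r0:9,r1:Mul2,r2:Mul1,r3:Add1
  c9: CDB Add1=-4; stall  regs: r0:9,r1:Mul2,r2:Mul1,r3:-4
  c10: stall  regs: r0:9,r1:Mul2,r2:Mul1,r3:-4
  c11: CDB Add2=-13; stall  regs: r0:9,r1:Mul2,r2:Mul1,r3:-4
  c12: stall  regs: r0:9,r1:Mul2,r2:Mul1,r3:-4
  c13: stall  regs: r0:9,r1:Mul2,r2:Mul1,r3:-4
  c14: CDB Mul2=-36; issue MUL r0<-Mul2  regs: r0:Mul2,r1:-36,r2:Mul1,r3:-4
  c15: stall  regs: r0:Mul2,r1:-36,r2:Mul1,r3:-4
  c16: CDB Mul1=-117; issue MUL r3<-Mul1  regs: r0:Mul2,r1:-36,r2:-117,r3:Mul1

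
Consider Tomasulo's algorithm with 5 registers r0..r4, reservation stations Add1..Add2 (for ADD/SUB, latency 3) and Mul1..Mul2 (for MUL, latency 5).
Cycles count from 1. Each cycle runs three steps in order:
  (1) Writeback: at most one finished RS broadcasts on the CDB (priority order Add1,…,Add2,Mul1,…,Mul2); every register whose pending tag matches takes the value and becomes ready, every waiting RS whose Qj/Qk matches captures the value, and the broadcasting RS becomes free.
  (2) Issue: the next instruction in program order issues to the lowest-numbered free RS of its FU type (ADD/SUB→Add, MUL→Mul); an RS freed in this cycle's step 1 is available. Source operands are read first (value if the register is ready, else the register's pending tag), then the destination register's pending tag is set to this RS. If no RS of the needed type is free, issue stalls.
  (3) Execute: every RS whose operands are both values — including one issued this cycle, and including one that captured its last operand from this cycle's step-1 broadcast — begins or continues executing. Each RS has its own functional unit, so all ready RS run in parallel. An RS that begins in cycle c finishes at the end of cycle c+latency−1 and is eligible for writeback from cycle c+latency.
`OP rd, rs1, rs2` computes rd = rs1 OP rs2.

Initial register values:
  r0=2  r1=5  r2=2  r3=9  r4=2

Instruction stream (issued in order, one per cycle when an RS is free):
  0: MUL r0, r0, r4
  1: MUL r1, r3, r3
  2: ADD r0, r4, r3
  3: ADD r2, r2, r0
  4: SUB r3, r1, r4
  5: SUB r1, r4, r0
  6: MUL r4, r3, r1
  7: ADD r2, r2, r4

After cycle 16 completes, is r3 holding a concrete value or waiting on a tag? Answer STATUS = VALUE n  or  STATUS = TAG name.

STATUS = VALUE 79

cycle 1: issue MUL r0<-Mul1 // r0:Mul1,r1:5,r2:2,r3:9,r4:2
cycle 2: issue MUL r1<-Mul2 // r0:Mul1,r1:Mul2,r2:2,r3:9,r4:2
cycle 3: issue ADD r0<-Add1 // r0:Add1,r1:Mul2,r2:2,r3:9,r4:2
cycle 4: issue ADD r2<-Add2 // r0:Add1,r1:Mul2,r2:Add2,r3:9,r4:2
cycle 5: stall // r0:Add1,r1:Mul2,r2:Add2,r3:9,r4:2
cycle 6: CDB Add1=11; issue SUB r3<-Add1 // r0:11,r1:Mul2,r2:Add2,r3:Add1,r4:2
cycle 7: CDB Mul1=4; stall // r0:11,r1:Mul2,r2:Add2,r3:Add1,r4:2
cycle 8: CDB Mul2=81; stall // r0:11,r1:81,r2:Add2,r3:Add1,r4:2
cycle 9: CDB Add2=13; issue SUB r1<-Add2 // r0:11,r1:Add2,r2:13,r3:Add1,r4:2
cycle 10: issue MUL r4<-Mul1 // r0:11,r1:Add2,r2:13,r3:Add1,r4:Mul1
cycle 11: CDB Add1=79; issue ADD r2<-Add1 // r0:11,r1:Add2,r2:Add1,r3:79,r4:Mul1
cycle 12: CDB Add2=-9 // r0:11,r1:-9,r2:Add1,r3:79,r4:Mul1
cycle 13: - // r0:11,r1:-9,r2:Add1,r3:79,r4:Mul1
cycle 14: - // r0:11,r1:-9,r2:Add1,r3:79,r4:Mul1
cycle 15: - // r0:11,r1:-9,r2:Add1,r3:79,r4:Mul1
cycle 16: - // r0:11,r1:-9,r2:Add1,r3:79,r4:Mul1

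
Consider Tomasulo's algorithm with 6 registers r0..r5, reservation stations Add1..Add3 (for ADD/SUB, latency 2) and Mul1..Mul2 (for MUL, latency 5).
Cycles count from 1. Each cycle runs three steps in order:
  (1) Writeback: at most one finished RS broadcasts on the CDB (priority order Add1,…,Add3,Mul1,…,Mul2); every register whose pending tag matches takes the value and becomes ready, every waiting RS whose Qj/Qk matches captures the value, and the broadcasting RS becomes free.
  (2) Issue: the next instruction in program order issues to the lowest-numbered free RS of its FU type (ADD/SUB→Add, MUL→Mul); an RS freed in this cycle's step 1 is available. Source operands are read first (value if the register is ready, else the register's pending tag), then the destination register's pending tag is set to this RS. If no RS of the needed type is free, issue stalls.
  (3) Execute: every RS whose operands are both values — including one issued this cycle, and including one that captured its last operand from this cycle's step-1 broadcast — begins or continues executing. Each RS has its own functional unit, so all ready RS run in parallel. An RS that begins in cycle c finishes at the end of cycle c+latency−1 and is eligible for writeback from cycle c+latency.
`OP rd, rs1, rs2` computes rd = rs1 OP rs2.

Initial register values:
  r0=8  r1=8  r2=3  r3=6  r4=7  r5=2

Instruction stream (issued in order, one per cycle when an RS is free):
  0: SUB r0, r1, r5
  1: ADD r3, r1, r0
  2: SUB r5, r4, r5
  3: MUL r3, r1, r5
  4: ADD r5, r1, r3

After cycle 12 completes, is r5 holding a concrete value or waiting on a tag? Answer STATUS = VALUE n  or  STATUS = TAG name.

  c1: issue SUB r0<-Add1  regs: r0:Add1,r1:8,r2:3,r3:6,r4:7,r5:2
  c2: issue ADD r3<-Add2  regs: r0:Add1,r1:8,r2:3,r3:Add2,r4:7,r5:2
  c3: CDB Add1=6; issue SUB r5<-Add1  regs: r0:6,r1:8,r2:3,r3:Add2,r4:7,r5:Add1
  c4: issue MUL r3<-Mul1  regs: r0:6,r1:8,r2:3,r3:Mul1,r4:7,r5:Add1
  c5: CDB Add1=5; issue ADD r5<-Add1  regs: r0:6,r1:8,r2:3,r3:Mul1,r4:7,r5:Add1
  c6: CDB Add2=14  regs: r0:6,r1:8,r2:3,r3:Mul1,r4:7,r5:Add1
  c7: -  regs: r0:6,r1:8,r2:3,r3:Mul1,r4:7,r5:Add1
  c8: -  regs: r0:6,r1:8,r2:3,r3:Mul1,r4:7,r5:Add1
  c9: -  regs: r0:6,r1:8,r2:3,r3:Mul1,r4:7,r5:Add1
  c10: CDB Mul1=40  regs: r0:6,r1:8,r2:3,r3:40,r4:7,r5:Add1
  c11: -  regs: r0:6,r1:8,r2:3,r3:40,r4:7,r5:Add1
  c12: CDB Add1=48  regs: r0:6,r1:8,r2:3,r3:40,r4:7,r5:48

STATUS = VALUE 48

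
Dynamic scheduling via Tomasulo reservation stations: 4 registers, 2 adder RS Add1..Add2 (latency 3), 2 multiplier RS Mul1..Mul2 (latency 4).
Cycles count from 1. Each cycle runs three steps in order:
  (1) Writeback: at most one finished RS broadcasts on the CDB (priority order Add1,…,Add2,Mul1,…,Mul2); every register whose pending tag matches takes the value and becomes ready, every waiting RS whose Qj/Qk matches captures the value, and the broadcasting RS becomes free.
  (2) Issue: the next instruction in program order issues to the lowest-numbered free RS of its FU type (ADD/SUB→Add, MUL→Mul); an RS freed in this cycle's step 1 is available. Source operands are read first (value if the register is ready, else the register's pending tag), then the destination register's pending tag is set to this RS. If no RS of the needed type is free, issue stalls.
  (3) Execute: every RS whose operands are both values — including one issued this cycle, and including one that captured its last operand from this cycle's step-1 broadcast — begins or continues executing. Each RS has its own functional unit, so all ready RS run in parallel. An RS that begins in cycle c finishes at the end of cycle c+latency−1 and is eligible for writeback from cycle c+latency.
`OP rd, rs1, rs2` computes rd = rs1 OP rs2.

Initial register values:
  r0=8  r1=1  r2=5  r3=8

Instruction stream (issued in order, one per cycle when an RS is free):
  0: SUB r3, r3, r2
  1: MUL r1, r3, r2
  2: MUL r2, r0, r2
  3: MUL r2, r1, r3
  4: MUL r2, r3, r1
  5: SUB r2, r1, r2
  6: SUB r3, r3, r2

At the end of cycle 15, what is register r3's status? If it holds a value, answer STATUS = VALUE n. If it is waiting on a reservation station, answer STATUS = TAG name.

cycle 1: issue SUB r3<-Add1 // r0:8,r1:1,r2:5,r3:Add1
cycle 2: issue MUL r1<-Mul1 // r0:8,r1:Mul1,r2:5,r3:Add1
cycle 3: issue MUL r2<-Mul2 // r0:8,r1:Mul1,r2:Mul2,r3:Add1
cycle 4: CDB Add1=3; stall // r0:8,r1:Mul1,r2:Mul2,r3:3
cycle 5: stall // r0:8,r1:Mul1,r2:Mul2,r3:3
cycle 6: stall // r0:8,r1:Mul1,r2:Mul2,r3:3
cycle 7: CDB Mul2=40; issue MUL r2<-Mul2 // r0:8,r1:Mul1,r2:Mul2,r3:3
cycle 8: CDB Mul1=15; issue MUL r2<-Mul1 // r0:8,r1:15,r2:Mul1,r3:3
cycle 9: issue SUB r2<-Add1 // r0:8,r1:15,r2:Add1,r3:3
cycle 10: issue SUB r3<-Add2 // r0:8,r1:15,r2:Add1,r3:Add2
cycle 11: - // r0:8,r1:15,r2:Add1,r3:Add2
cycle 12: CDB Mul1=45 // r0:8,r1:15,r2:Add1,r3:Add2
cycle 13: CDB Mul2=45 // r0:8,r1:15,r2:Add1,r3:Add2
cycle 14: - // r0:8,r1:15,r2:Add1,r3:Add2
cycle 15: CDB Add1=-30 // r0:8,r1:15,r2:-30,r3:Add2

STATUS = TAG Add2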